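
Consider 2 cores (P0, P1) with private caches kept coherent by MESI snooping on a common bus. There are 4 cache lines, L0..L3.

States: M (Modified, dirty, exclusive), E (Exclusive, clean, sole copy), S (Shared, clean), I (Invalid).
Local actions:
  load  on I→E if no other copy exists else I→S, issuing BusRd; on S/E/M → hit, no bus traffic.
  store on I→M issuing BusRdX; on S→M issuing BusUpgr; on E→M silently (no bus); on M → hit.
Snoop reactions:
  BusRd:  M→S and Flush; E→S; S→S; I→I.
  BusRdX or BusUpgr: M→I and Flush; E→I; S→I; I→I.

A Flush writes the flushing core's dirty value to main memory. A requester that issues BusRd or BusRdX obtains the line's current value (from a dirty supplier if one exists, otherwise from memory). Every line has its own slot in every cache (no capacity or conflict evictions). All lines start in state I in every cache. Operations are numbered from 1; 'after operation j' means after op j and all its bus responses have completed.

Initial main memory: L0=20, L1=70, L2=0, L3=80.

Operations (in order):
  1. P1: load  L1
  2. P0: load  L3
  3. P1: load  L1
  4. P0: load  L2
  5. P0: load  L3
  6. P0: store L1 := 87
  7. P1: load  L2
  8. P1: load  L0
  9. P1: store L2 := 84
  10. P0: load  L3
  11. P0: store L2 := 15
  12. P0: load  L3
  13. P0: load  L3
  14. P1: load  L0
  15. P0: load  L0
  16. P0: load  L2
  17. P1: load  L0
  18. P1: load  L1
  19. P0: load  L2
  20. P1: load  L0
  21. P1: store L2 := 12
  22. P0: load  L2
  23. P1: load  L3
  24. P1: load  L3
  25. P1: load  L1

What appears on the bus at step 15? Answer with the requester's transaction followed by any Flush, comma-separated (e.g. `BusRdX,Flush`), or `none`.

  op1 P1: load  L1 → I/E on L1; bus BusRd; mem=70
  op2 P0: load  L3 → E/I on L3; bus BusRd; mem=80
  op3 P1: load  L1 → I/E on L1; bus (none); mem=70
  op4 P0: load  L2 → E/I on L2; bus BusRd; mem=0
  op5 P0: load  L3 → E/I on L3; bus (none); mem=80
  op6 P0: store L1 := 87 → M/I on L1; bus BusRdX; mem=70
  op7 P1: load  L2 → S/S on L2; bus BusRd; mem=0
  op8 P1: load  L0 → I/E on L0; bus BusRd; mem=20
  op9 P1: store L2 := 84 → I/M on L2; bus BusUpgr; mem=0
  op10 P0: load  L3 → E/I on L3; bus (none); mem=80
  op11 P0: store L2 := 15 → M/I on L2; bus BusRdX Flush; mem=84
  op12 P0: load  L3 → E/I on L3; bus (none); mem=80
  op13 P0: load  L3 → E/I on L3; bus (none); mem=80
  op14 P1: load  L0 → I/E on L0; bus (none); mem=20
  op15 P0: load  L0 → S/S on L0; bus BusRd; mem=20
  op16 P0: load  L2 → M/I on L2; bus (none); mem=84
  op17 P1: load  L0 → S/S on L0; bus (none); mem=20
  op18 P1: load  L1 → S/S on L1; bus BusRd Flush; mem=87
  op19 P0: load  L2 → M/I on L2; bus (none); mem=84
  op20 P1: load  L0 → S/S on L0; bus (none); mem=20
  op21 P1: store L2 := 12 → I/M on L2; bus BusRdX Flush; mem=15
  op22 P0: load  L2 → S/S on L2; bus BusRd Flush; mem=12
  op23 P1: load  L3 → S/S on L3; bus BusRd; mem=80
  op24 P1: load  L3 → S/S on L3; bus (none); mem=80
  op25 P1: load  L1 → S/S on L1; bus (none); mem=87

bus = BusRd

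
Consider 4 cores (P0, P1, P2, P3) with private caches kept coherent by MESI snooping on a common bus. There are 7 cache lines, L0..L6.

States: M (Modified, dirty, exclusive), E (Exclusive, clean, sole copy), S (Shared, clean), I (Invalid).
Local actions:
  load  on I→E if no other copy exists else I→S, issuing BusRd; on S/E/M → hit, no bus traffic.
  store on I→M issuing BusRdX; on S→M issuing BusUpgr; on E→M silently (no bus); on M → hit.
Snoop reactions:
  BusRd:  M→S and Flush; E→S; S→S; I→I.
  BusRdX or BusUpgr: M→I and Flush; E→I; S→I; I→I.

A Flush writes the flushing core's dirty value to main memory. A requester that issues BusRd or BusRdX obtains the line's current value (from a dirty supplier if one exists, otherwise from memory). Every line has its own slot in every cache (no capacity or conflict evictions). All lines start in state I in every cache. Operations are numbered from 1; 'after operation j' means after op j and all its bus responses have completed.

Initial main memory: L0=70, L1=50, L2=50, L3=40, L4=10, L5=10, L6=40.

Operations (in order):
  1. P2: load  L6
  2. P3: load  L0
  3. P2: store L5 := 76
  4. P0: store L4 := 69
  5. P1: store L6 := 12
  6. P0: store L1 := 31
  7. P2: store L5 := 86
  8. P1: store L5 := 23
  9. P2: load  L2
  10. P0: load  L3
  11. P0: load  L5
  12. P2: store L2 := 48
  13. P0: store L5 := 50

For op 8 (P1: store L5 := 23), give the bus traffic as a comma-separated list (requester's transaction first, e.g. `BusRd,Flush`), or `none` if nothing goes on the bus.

step 1: P2: load  L6  ⟶  IIEI  (L6)  txn=BusRd  M[L6]=40
step 2: P3: load  L0  ⟶  IIIE  (L0)  txn=BusRd  M[L0]=70
step 3: P2: store L5 := 76  ⟶  IIMI  (L5)  txn=BusRdX  M[L5]=10
step 4: P0: store L4 := 69  ⟶  MIII  (L4)  txn=BusRdX  M[L4]=10
step 5: P1: store L6 := 12  ⟶  IMII  (L6)  txn=BusRdX  M[L6]=40
step 6: P0: store L1 := 31  ⟶  MIII  (L1)  txn=BusRdX  M[L1]=50
step 7: P2: store L5 := 86  ⟶  IIMI  (L5)  txn=∅  M[L5]=10
step 8: P1: store L5 := 23  ⟶  IMII  (L5)  txn=BusRdX+Flush  M[L5]=86
step 9: P2: load  L2  ⟶  IIEI  (L2)  txn=BusRd  M[L2]=50
step 10: P0: load  L3  ⟶  EIII  (L3)  txn=BusRd  M[L3]=40
step 11: P0: load  L5  ⟶  SSII  (L5)  txn=BusRd+Flush  M[L5]=23
step 12: P2: store L2 := 48  ⟶  IIMI  (L2)  txn=∅  M[L2]=50
step 13: P0: store L5 := 50  ⟶  MIII  (L5)  txn=BusUpgr  M[L5]=23

bus = BusRdX,Flush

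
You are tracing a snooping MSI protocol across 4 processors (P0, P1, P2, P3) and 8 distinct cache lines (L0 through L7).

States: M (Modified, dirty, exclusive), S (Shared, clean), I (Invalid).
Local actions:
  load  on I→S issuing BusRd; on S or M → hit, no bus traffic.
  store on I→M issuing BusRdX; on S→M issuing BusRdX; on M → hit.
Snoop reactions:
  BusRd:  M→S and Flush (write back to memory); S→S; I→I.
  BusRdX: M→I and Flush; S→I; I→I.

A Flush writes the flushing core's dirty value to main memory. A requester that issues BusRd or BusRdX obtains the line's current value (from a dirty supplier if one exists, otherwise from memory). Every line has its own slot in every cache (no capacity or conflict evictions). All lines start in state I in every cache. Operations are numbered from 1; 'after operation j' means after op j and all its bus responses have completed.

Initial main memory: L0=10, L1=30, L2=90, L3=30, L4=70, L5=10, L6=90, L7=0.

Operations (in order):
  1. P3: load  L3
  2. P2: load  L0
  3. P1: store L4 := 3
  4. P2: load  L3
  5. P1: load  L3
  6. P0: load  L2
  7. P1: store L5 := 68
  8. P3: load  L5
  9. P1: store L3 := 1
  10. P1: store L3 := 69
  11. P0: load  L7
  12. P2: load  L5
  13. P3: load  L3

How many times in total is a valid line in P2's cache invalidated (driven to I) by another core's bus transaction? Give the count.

invalidations = 1

  op1 P3: load  L3 → I/I/I/S on L3; bus BusRd; mem=30
  op2 P2: load  L0 → I/I/S/I on L0; bus BusRd; mem=10
  op3 P1: store L4 := 3 → I/M/I/I on L4; bus BusRdX; mem=70
  op4 P2: load  L3 → I/I/S/S on L3; bus BusRd; mem=30
  op5 P1: load  L3 → I/S/S/S on L3; bus BusRd; mem=30
  op6 P0: load  L2 → S/I/I/I on L2; bus BusRd; mem=90
  op7 P1: store L5 := 68 → I/M/I/I on L5; bus BusRdX; mem=10
  op8 P3: load  L5 → I/S/I/S on L5; bus BusRd Flush; mem=68
  op9 P1: store L3 := 1 → I/M/I/I on L3; bus BusRdX; mem=30
  op10 P1: store L3 := 69 → I/M/I/I on L3; bus (none); mem=30
  op11 P0: load  L7 → S/I/I/I on L7; bus BusRd; mem=0
  op12 P2: load  L5 → I/S/S/S on L5; bus BusRd; mem=68
  op13 P3: load  L3 → I/S/I/S on L3; bus BusRd Flush; mem=69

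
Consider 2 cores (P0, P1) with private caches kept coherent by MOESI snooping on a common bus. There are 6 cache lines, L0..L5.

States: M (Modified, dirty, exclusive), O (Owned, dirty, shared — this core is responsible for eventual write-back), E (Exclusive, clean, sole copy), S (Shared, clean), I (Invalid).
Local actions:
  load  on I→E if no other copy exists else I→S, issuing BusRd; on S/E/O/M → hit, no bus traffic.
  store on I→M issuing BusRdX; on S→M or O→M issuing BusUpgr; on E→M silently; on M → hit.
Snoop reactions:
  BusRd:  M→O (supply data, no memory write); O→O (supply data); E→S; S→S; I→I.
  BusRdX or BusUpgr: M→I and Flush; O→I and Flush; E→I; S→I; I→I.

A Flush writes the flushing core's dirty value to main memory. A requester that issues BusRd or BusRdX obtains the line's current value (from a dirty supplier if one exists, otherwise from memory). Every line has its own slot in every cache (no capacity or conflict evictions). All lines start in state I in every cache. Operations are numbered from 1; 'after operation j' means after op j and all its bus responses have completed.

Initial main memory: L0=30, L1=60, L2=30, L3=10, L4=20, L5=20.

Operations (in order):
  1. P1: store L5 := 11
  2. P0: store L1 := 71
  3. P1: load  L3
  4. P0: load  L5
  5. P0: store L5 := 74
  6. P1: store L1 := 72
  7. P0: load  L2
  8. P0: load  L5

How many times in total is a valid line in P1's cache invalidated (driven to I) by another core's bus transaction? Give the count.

invalidations = 1

step 1: P1: store L5 := 11  ⟶  IM  (L5)  txn=BusRdX  M[L5]=20
step 2: P0: store L1 := 71  ⟶  MI  (L1)  txn=BusRdX  M[L1]=60
step 3: P1: load  L3  ⟶  IE  (L3)  txn=BusRd  M[L3]=10
step 4: P0: load  L5  ⟶  SO  (L5)  txn=BusRd  M[L5]=20
step 5: P0: store L5 := 74  ⟶  MI  (L5)  txn=BusUpgr+Flush  M[L5]=11
step 6: P1: store L1 := 72  ⟶  IM  (L1)  txn=BusRdX+Flush  M[L1]=71
step 7: P0: load  L2  ⟶  EI  (L2)  txn=BusRd  M[L2]=30
step 8: P0: load  L5  ⟶  MI  (L5)  txn=∅  M[L5]=11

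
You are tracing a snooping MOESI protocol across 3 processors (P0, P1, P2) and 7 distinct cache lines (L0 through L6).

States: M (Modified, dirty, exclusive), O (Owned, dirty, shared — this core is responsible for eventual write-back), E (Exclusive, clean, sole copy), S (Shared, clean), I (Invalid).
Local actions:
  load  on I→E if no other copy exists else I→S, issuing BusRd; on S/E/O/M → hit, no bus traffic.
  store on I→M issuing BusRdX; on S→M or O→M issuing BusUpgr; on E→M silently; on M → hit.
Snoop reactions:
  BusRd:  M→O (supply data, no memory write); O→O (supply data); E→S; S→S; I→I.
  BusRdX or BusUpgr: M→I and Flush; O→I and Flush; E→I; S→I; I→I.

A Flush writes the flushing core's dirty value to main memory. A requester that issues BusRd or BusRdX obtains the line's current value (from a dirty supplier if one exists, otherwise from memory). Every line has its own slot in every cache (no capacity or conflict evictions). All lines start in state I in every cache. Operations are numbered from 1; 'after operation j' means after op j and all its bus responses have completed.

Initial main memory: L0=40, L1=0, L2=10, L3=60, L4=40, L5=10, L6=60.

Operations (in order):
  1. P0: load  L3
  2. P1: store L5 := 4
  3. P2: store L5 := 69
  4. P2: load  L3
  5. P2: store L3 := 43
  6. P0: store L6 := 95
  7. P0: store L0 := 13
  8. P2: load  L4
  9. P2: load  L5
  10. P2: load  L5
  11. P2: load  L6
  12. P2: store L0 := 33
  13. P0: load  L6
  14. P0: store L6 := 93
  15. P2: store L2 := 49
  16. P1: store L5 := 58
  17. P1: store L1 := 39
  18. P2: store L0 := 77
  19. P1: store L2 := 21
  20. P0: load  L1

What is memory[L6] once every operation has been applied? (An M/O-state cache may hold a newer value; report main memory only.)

memory[L6] = 60

[1] P0: load  L3 | P0:E(60), P1:I, P2:I | bus: BusRd
[2] P1: store L5 := 4 | P0:I, P1:M(4), P2:I | bus: BusRdX
[3] P2: store L5 := 69 | P0:I, P1:I, P2:M(69) | bus: BusRdX,Flush
[4] P2: load  L3 | P0:S(60), P1:I, P2:S(60) | bus: BusRd
[5] P2: store L3 := 43 | P0:I, P1:I, P2:M(43) | bus: BusUpgr
[6] P0: store L6 := 95 | P0:M(95), P1:I, P2:I | bus: BusRdX
[7] P0: store L0 := 13 | P0:M(13), P1:I, P2:I | bus: BusRdX
[8] P2: load  L4 | P0:I, P1:I, P2:E(40) | bus: BusRd
[9] P2: load  L5 | P0:I, P1:I, P2:M(69) | bus: none
[10] P2: load  L5 | P0:I, P1:I, P2:M(69) | bus: none
[11] P2: load  L6 | P0:O(95), P1:I, P2:S(95) | bus: BusRd
[12] P2: store L0 := 33 | P0:I, P1:I, P2:M(33) | bus: BusRdX,Flush
[13] P0: load  L6 | P0:O(95), P1:I, P2:S(95) | bus: none
[14] P0: store L6 := 93 | P0:M(93), P1:I, P2:I | bus: BusUpgr
[15] P2: store L2 := 49 | P0:I, P1:I, P2:M(49) | bus: BusRdX
[16] P1: store L5 := 58 | P0:I, P1:M(58), P2:I | bus: BusRdX,Flush
[17] P1: store L1 := 39 | P0:I, P1:M(39), P2:I | bus: BusRdX
[18] P2: store L0 := 77 | P0:I, P1:I, P2:M(77) | bus: none
[19] P1: store L2 := 21 | P0:I, P1:M(21), P2:I | bus: BusRdX,Flush
[20] P0: load  L1 | P0:S(39), P1:O(39), P2:I | bus: BusRd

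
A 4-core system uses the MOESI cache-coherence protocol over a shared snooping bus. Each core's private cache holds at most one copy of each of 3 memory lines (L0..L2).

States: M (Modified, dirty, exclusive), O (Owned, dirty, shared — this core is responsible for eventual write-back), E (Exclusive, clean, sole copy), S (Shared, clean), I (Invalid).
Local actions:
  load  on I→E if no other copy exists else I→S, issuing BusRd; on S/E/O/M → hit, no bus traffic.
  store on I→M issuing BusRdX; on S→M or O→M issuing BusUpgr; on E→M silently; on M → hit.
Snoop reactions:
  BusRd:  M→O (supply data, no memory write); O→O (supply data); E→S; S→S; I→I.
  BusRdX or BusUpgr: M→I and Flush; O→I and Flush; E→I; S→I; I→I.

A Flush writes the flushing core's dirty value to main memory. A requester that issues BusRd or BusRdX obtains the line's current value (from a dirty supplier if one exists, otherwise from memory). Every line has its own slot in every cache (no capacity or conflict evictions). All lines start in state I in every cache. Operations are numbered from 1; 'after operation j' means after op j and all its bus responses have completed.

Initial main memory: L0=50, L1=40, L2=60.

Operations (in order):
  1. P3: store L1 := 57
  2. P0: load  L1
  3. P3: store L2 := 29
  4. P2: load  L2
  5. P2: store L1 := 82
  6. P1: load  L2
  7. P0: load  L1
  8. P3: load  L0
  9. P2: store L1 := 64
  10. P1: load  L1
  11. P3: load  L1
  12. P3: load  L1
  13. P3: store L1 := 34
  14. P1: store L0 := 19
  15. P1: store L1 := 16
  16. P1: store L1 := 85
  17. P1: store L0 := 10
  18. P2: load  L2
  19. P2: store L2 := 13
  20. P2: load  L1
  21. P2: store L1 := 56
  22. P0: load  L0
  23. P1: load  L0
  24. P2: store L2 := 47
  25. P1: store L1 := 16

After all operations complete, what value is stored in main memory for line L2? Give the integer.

memory[L2] = 29

  op1 P3: store L1 := 57 → I/I/I/M on L1; bus BusRdX; mem=40
  op2 P0: load  L1 → S/I/I/O on L1; bus BusRd; mem=40
  op3 P3: store L2 := 29 → I/I/I/M on L2; bus BusRdX; mem=60
  op4 P2: load  L2 → I/I/S/O on L2; bus BusRd; mem=60
  op5 P2: store L1 := 82 → I/I/M/I on L1; bus BusRdX Flush; mem=57
  op6 P1: load  L2 → I/S/S/O on L2; bus BusRd; mem=60
  op7 P0: load  L1 → S/I/O/I on L1; bus BusRd; mem=57
  op8 P3: load  L0 → I/I/I/E on L0; bus BusRd; mem=50
  op9 P2: store L1 := 64 → I/I/M/I on L1; bus BusUpgr; mem=57
  op10 P1: load  L1 → I/S/O/I on L1; bus BusRd; mem=57
  op11 P3: load  L1 → I/S/O/S on L1; bus BusRd; mem=57
  op12 P3: load  L1 → I/S/O/S on L1; bus (none); mem=57
  op13 P3: store L1 := 34 → I/I/I/M on L1; bus BusUpgr Flush; mem=64
  op14 P1: store L0 := 19 → I/M/I/I on L0; bus BusRdX; mem=50
  op15 P1: store L1 := 16 → I/M/I/I on L1; bus BusRdX Flush; mem=34
  op16 P1: store L1 := 85 → I/M/I/I on L1; bus (none); mem=34
  op17 P1: store L0 := 10 → I/M/I/I on L0; bus (none); mem=50
  op18 P2: load  L2 → I/S/S/O on L2; bus (none); mem=60
  op19 P2: store L2 := 13 → I/I/M/I on L2; bus BusUpgr Flush; mem=29
  op20 P2: load  L1 → I/O/S/I on L1; bus BusRd; mem=34
  op21 P2: store L1 := 56 → I/I/M/I on L1; bus BusUpgr Flush; mem=85
  op22 P0: load  L0 → S/O/I/I on L0; bus BusRd; mem=50
  op23 P1: load  L0 → S/O/I/I on L0; bus (none); mem=50
  op24 P2: store L2 := 47 → I/I/M/I on L2; bus (none); mem=29
  op25 P1: store L1 := 16 → I/M/I/I on L1; bus BusRdX Flush; mem=56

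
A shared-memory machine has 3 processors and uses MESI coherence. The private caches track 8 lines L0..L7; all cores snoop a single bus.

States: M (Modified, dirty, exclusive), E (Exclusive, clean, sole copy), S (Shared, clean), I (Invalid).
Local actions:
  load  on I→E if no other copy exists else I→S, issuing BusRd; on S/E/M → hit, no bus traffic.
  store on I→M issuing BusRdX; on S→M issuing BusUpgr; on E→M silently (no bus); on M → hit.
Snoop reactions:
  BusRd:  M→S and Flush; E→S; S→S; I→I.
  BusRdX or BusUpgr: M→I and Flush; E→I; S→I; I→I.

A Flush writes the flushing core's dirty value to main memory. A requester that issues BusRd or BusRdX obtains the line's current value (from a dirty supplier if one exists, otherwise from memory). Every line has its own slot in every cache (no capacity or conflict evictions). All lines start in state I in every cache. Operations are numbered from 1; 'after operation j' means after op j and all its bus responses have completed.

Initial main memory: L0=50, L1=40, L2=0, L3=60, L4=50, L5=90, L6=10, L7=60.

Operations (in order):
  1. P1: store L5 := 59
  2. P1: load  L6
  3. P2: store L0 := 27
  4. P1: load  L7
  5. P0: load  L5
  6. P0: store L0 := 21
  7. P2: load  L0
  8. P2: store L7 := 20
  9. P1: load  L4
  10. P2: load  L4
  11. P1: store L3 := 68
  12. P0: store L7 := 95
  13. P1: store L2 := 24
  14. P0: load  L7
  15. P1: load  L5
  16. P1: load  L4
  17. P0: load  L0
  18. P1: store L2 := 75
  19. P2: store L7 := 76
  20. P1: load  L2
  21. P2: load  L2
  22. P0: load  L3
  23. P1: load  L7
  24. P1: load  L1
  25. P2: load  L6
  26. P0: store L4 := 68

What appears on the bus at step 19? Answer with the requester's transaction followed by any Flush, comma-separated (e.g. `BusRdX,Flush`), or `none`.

bus = BusRdX,Flush

  op1 P1: store L5 := 59 → I/M/I on L5; bus BusRdX; mem=90
  op2 P1: load  L6 → I/E/I on L6; bus BusRd; mem=10
  op3 P2: store L0 := 27 → I/I/M on L0; bus BusRdX; mem=50
  op4 P1: load  L7 → I/E/I on L7; bus BusRd; mem=60
  op5 P0: load  L5 → S/S/I on L5; bus BusRd Flush; mem=59
  op6 P0: store L0 := 21 → M/I/I on L0; bus BusRdX Flush; mem=27
  op7 P2: load  L0 → S/I/S on L0; bus BusRd Flush; mem=21
  op8 P2: store L7 := 20 → I/I/M on L7; bus BusRdX; mem=60
  op9 P1: load  L4 → I/E/I on L4; bus BusRd; mem=50
  op10 P2: load  L4 → I/S/S on L4; bus BusRd; mem=50
  op11 P1: store L3 := 68 → I/M/I on L3; bus BusRdX; mem=60
  op12 P0: store L7 := 95 → M/I/I on L7; bus BusRdX Flush; mem=20
  op13 P1: store L2 := 24 → I/M/I on L2; bus BusRdX; mem=0
  op14 P0: load  L7 → M/I/I on L7; bus (none); mem=20
  op15 P1: load  L5 → S/S/I on L5; bus (none); mem=59
  op16 P1: load  L4 → I/S/S on L4; bus (none); mem=50
  op17 P0: load  L0 → S/I/S on L0; bus (none); mem=21
  op18 P1: store L2 := 75 → I/M/I on L2; bus (none); mem=0
  op19 P2: store L7 := 76 → I/I/M on L7; bus BusRdX Flush; mem=95
  op20 P1: load  L2 → I/M/I on L2; bus (none); mem=0
  op21 P2: load  L2 → I/S/S on L2; bus BusRd Flush; mem=75
  op22 P0: load  L3 → S/S/I on L3; bus BusRd Flush; mem=68
  op23 P1: load  L7 → I/S/S on L7; bus BusRd Flush; mem=76
  op24 P1: load  L1 → I/E/I on L1; bus BusRd; mem=40
  op25 P2: load  L6 → I/S/S on L6; bus BusRd; mem=10
  op26 P0: store L4 := 68 → M/I/I on L4; bus BusRdX; mem=50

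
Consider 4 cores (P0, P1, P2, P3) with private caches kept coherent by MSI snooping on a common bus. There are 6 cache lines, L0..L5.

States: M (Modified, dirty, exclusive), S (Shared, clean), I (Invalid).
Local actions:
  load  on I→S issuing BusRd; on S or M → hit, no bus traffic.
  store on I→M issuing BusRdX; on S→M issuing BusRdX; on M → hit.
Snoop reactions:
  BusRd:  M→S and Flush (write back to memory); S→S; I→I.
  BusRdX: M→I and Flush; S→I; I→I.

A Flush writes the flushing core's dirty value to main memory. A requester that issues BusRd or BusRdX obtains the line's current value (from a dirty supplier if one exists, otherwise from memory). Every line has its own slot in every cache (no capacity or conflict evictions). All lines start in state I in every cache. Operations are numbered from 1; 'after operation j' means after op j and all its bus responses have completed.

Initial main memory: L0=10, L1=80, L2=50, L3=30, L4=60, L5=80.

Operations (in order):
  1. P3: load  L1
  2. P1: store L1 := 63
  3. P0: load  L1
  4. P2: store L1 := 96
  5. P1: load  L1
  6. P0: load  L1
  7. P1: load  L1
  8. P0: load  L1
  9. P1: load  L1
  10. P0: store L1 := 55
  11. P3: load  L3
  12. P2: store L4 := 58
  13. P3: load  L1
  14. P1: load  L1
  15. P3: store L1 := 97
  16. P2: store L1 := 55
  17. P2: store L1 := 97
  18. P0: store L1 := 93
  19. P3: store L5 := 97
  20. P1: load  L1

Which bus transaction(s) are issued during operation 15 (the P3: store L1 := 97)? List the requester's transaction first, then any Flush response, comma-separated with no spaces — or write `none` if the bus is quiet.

  op1 P3: load  L1 → I/I/I/S on L1; bus BusRd; mem=80
  op2 P1: store L1 := 63 → I/M/I/I on L1; bus BusRdX; mem=80
  op3 P0: load  L1 → S/S/I/I on L1; bus BusRd Flush; mem=63
  op4 P2: store L1 := 96 → I/I/M/I on L1; bus BusRdX; mem=63
  op5 P1: load  L1 → I/S/S/I on L1; bus BusRd Flush; mem=96
  op6 P0: load  L1 → S/S/S/I on L1; bus BusRd; mem=96
  op7 P1: load  L1 → S/S/S/I on L1; bus (none); mem=96
  op8 P0: load  L1 → S/S/S/I on L1; bus (none); mem=96
  op9 P1: load  L1 → S/S/S/I on L1; bus (none); mem=96
  op10 P0: store L1 := 55 → M/I/I/I on L1; bus BusRdX; mem=96
  op11 P3: load  L3 → I/I/I/S on L3; bus BusRd; mem=30
  op12 P2: store L4 := 58 → I/I/M/I on L4; bus BusRdX; mem=60
  op13 P3: load  L1 → S/I/I/S on L1; bus BusRd Flush; mem=55
  op14 P1: load  L1 → S/S/I/S on L1; bus BusRd; mem=55
  op15 P3: store L1 := 97 → I/I/I/M on L1; bus BusRdX; mem=55
  op16 P2: store L1 := 55 → I/I/M/I on L1; bus BusRdX Flush; mem=97
  op17 P2: store L1 := 97 → I/I/M/I on L1; bus (none); mem=97
  op18 P0: store L1 := 93 → M/I/I/I on L1; bus BusRdX Flush; mem=97
  op19 P3: store L5 := 97 → I/I/I/M on L5; bus BusRdX; mem=80
  op20 P1: load  L1 → S/S/I/I on L1; bus BusRd Flush; mem=93

bus = BusRdX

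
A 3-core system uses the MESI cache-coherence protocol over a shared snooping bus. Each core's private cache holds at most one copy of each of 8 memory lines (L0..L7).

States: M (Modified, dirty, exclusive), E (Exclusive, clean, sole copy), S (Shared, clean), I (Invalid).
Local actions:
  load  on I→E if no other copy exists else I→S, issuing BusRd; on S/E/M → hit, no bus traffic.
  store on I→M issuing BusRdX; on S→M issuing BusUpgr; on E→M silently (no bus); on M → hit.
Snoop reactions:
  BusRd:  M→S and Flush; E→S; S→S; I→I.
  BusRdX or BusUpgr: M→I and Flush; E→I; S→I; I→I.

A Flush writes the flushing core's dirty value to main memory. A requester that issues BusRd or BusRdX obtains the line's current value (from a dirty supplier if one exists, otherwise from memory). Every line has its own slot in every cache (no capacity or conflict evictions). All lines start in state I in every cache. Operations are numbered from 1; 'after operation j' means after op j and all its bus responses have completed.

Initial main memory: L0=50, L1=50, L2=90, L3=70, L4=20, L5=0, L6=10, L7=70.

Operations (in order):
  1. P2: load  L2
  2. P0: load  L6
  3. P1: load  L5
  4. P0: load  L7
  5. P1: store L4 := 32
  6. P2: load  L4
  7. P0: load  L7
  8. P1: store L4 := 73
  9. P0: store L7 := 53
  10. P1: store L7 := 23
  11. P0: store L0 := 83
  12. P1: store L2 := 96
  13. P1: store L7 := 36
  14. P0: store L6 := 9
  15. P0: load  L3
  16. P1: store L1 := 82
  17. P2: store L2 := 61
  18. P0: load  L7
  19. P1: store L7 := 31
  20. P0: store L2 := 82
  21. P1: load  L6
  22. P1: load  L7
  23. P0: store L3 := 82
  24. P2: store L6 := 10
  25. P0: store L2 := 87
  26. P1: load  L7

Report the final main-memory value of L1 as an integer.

memory[L1] = 50

  op1 P2: load  L2 → I/I/E on L2; bus BusRd; mem=90
  op2 P0: load  L6 → E/I/I on L6; bus BusRd; mem=10
  op3 P1: load  L5 → I/E/I on L5; bus BusRd; mem=0
  op4 P0: load  L7 → E/I/I on L7; bus BusRd; mem=70
  op5 P1: store L4 := 32 → I/M/I on L4; bus BusRdX; mem=20
  op6 P2: load  L4 → I/S/S on L4; bus BusRd Flush; mem=32
  op7 P0: load  L7 → E/I/I on L7; bus (none); mem=70
  op8 P1: store L4 := 73 → I/M/I on L4; bus BusUpgr; mem=32
  op9 P0: store L7 := 53 → M/I/I on L7; bus (none); mem=70
  op10 P1: store L7 := 23 → I/M/I on L7; bus BusRdX Flush; mem=53
  op11 P0: store L0 := 83 → M/I/I on L0; bus BusRdX; mem=50
  op12 P1: store L2 := 96 → I/M/I on L2; bus BusRdX; mem=90
  op13 P1: store L7 := 36 → I/M/I on L7; bus (none); mem=53
  op14 P0: store L6 := 9 → M/I/I on L6; bus (none); mem=10
  op15 P0: load  L3 → E/I/I on L3; bus BusRd; mem=70
  op16 P1: store L1 := 82 → I/M/I on L1; bus BusRdX; mem=50
  op17 P2: store L2 := 61 → I/I/M on L2; bus BusRdX Flush; mem=96
  op18 P0: load  L7 → S/S/I on L7; bus BusRd Flush; mem=36
  op19 P1: store L7 := 31 → I/M/I on L7; bus BusUpgr; mem=36
  op20 P0: store L2 := 82 → M/I/I on L2; bus BusRdX Flush; mem=61
  op21 P1: load  L6 → S/S/I on L6; bus BusRd Flush; mem=9
  op22 P1: load  L7 → I/M/I on L7; bus (none); mem=36
  op23 P0: store L3 := 82 → M/I/I on L3; bus (none); mem=70
  op24 P2: store L6 := 10 → I/I/M on L6; bus BusRdX; mem=9
  op25 P0: store L2 := 87 → M/I/I on L2; bus (none); mem=61
  op26 P1: load  L7 → I/M/I on L7; bus (none); mem=36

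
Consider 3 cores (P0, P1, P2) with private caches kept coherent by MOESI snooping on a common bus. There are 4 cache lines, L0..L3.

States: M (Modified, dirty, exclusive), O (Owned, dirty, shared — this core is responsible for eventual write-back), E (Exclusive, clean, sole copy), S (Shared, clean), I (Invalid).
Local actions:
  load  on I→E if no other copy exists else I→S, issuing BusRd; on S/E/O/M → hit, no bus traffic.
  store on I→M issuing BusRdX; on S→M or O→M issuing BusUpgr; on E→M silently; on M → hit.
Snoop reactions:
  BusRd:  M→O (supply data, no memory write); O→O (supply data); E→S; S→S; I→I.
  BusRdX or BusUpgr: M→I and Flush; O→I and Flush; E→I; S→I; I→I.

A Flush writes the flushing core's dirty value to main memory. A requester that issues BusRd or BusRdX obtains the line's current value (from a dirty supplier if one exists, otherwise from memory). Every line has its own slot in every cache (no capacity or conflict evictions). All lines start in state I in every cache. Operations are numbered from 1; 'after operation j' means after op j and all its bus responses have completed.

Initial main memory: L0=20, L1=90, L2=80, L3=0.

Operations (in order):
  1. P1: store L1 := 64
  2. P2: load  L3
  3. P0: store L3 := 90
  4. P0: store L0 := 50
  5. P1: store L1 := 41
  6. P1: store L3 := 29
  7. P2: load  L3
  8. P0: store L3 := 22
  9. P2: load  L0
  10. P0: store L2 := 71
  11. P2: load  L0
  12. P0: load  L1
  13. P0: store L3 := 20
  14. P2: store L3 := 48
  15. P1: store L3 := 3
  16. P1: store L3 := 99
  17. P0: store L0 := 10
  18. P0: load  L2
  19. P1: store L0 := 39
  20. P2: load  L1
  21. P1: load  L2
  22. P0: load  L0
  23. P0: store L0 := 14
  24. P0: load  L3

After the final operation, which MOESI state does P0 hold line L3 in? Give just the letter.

state = S

1. P1: store L1 := 64  bus=[BusRdX]  L1: P0=I P1=M P2=I  mem[L1]=90
2. P2: load  L3  bus=[BusRd]  L3: P0=I P1=I P2=E  mem[L3]=0
3. P0: store L3 := 90  bus=[BusRdX]  L3: P0=M P1=I P2=I  mem[L3]=0
4. P0: store L0 := 50  bus=[BusRdX]  L0: P0=M P1=I P2=I  mem[L0]=20
5. P1: store L1 := 41  bus=[-]  L1: P0=I P1=M P2=I  mem[L1]=90
6. P1: store L3 := 29  bus=[BusRdX,Flush]  L3: P0=I P1=M P2=I  mem[L3]=90
7. P2: load  L3  bus=[BusRd]  L3: P0=I P1=O P2=S  mem[L3]=90
8. P0: store L3 := 22  bus=[BusRdX,Flush]  L3: P0=M P1=I P2=I  mem[L3]=29
9. P2: load  L0  bus=[BusRd]  L0: P0=O P1=I P2=S  mem[L0]=20
10. P0: store L2 := 71  bus=[BusRdX]  L2: P0=M P1=I P2=I  mem[L2]=80
11. P2: load  L0  bus=[-]  L0: P0=O P1=I P2=S  mem[L0]=20
12. P0: load  L1  bus=[BusRd]  L1: P0=S P1=O P2=I  mem[L1]=90
13. P0: store L3 := 20  bus=[-]  L3: P0=M P1=I P2=I  mem[L3]=29
14. P2: store L3 := 48  bus=[BusRdX,Flush]  L3: P0=I P1=I P2=M  mem[L3]=20
15. P1: store L3 := 3  bus=[BusRdX,Flush]  L3: P0=I P1=M P2=I  mem[L3]=48
16. P1: store L3 := 99  bus=[-]  L3: P0=I P1=M P2=I  mem[L3]=48
17. P0: store L0 := 10  bus=[BusUpgr]  L0: P0=M P1=I P2=I  mem[L0]=20
18. P0: load  L2  bus=[-]  L2: P0=M P1=I P2=I  mem[L2]=80
19. P1: store L0 := 39  bus=[BusRdX,Flush]  L0: P0=I P1=M P2=I  mem[L0]=10
20. P2: load  L1  bus=[BusRd]  L1: P0=S P1=O P2=S  mem[L1]=90
21. P1: load  L2  bus=[BusRd]  L2: P0=O P1=S P2=I  mem[L2]=80
22. P0: load  L0  bus=[BusRd]  L0: P0=S P1=O P2=I  mem[L0]=10
23. P0: store L0 := 14  bus=[BusUpgr,Flush]  L0: P0=M P1=I P2=I  mem[L0]=39
24. P0: load  L3  bus=[BusRd]  L3: P0=S P1=O P2=I  mem[L3]=48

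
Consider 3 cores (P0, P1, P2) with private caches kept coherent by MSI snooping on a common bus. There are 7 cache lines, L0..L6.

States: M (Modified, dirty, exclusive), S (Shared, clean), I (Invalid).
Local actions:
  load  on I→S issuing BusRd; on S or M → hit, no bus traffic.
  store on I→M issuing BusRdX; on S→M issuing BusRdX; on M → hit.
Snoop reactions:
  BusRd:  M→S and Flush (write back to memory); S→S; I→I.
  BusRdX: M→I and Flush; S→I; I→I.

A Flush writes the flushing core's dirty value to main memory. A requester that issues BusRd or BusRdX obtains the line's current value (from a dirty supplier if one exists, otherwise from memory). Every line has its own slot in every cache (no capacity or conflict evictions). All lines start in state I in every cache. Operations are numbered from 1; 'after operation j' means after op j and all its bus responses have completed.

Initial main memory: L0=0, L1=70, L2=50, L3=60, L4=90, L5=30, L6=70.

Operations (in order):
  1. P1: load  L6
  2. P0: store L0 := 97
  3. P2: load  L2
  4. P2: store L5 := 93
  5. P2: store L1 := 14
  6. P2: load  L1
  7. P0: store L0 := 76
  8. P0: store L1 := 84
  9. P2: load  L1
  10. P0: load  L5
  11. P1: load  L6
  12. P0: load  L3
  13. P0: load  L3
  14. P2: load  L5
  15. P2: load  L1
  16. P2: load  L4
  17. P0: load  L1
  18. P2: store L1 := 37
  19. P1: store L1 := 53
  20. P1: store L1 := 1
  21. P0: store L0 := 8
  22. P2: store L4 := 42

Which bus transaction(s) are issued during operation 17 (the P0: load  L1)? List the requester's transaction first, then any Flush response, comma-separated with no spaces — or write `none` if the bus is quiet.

  op1 P1: load  L6 → I/S/I on L6; bus BusRd; mem=70
  op2 P0: store L0 := 97 → M/I/I on L0; bus BusRdX; mem=0
  op3 P2: load  L2 → I/I/S on L2; bus BusRd; mem=50
  op4 P2: store L5 := 93 → I/I/M on L5; bus BusRdX; mem=30
  op5 P2: store L1 := 14 → I/I/M on L1; bus BusRdX; mem=70
  op6 P2: load  L1 → I/I/M on L1; bus (none); mem=70
  op7 P0: store L0 := 76 → M/I/I on L0; bus (none); mem=0
  op8 P0: store L1 := 84 → M/I/I on L1; bus BusRdX Flush; mem=14
  op9 P2: load  L1 → S/I/S on L1; bus BusRd Flush; mem=84
  op10 P0: load  L5 → S/I/S on L5; bus BusRd Flush; mem=93
  op11 P1: load  L6 → I/S/I on L6; bus (none); mem=70
  op12 P0: load  L3 → S/I/I on L3; bus BusRd; mem=60
  op13 P0: load  L3 → S/I/I on L3; bus (none); mem=60
  op14 P2: load  L5 → S/I/S on L5; bus (none); mem=93
  op15 P2: load  L1 → S/I/S on L1; bus (none); mem=84
  op16 P2: load  L4 → I/I/S on L4; bus BusRd; mem=90
  op17 P0: load  L1 → S/I/S on L1; bus (none); mem=84
  op18 P2: store L1 := 37 → I/I/M on L1; bus BusRdX; mem=84
  op19 P1: store L1 := 53 → I/M/I on L1; bus BusRdX Flush; mem=37
  op20 P1: store L1 := 1 → I/M/I on L1; bus (none); mem=37
  op21 P0: store L0 := 8 → M/I/I on L0; bus (none); mem=0
  op22 P2: store L4 := 42 → I/I/M on L4; bus BusRdX; mem=90

bus = none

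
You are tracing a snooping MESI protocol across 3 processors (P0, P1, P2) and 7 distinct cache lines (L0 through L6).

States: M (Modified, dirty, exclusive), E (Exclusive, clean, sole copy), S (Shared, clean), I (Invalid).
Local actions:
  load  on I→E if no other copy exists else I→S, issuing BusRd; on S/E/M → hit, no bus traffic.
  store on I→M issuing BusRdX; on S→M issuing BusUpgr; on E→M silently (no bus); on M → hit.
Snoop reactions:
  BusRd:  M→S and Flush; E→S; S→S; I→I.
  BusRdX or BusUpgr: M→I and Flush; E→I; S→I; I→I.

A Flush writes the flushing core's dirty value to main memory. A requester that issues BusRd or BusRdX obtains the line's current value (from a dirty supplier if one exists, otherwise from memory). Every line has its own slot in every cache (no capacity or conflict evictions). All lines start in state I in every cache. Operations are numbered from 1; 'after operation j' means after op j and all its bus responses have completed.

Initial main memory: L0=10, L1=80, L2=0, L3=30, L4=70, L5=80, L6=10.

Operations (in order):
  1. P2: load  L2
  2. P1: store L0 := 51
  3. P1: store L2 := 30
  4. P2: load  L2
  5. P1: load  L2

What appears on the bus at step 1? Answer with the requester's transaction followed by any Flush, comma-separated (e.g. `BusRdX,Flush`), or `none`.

1. P2: load  L2  bus=[BusRd]  L2: P0=I P1=I P2=E  mem[L2]=0
2. P1: store L0 := 51  bus=[BusRdX]  L0: P0=I P1=M P2=I  mem[L0]=10
3. P1: store L2 := 30  bus=[BusRdX]  L2: P0=I P1=M P2=I  mem[L2]=0
4. P2: load  L2  bus=[BusRd,Flush]  L2: P0=I P1=S P2=S  mem[L2]=30
5. P1: load  L2  bus=[-]  L2: P0=I P1=S P2=S  mem[L2]=30

bus = BusRd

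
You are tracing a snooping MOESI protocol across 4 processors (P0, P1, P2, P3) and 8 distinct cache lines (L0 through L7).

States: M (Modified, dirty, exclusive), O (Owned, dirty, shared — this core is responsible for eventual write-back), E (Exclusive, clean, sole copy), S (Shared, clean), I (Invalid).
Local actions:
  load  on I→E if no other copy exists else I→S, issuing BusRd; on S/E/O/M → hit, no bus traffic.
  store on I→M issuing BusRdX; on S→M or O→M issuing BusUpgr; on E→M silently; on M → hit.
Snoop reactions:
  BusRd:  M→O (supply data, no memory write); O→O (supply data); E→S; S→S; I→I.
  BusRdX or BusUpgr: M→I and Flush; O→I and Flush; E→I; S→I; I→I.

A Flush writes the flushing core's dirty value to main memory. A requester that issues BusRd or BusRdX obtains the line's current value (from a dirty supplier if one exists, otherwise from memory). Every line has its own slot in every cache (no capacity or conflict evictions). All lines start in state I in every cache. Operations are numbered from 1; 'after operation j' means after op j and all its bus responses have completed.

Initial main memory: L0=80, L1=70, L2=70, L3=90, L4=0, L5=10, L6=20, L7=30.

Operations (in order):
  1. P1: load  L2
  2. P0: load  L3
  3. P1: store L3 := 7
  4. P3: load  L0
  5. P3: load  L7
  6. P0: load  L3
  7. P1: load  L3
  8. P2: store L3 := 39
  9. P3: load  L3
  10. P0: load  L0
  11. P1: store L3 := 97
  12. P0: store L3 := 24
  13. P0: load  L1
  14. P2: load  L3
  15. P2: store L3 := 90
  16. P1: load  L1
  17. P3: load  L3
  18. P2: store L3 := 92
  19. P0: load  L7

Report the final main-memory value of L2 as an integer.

[1] P1: load  L2 | P0:I, P1:E(70), P2:I, P3:I | bus: BusRd
[2] P0: load  L3 | P0:E(90), P1:I, P2:I, P3:I | bus: BusRd
[3] P1: store L3 := 7 | P0:I, P1:M(7), P2:I, P3:I | bus: BusRdX
[4] P3: load  L0 | P0:I, P1:I, P2:I, P3:E(80) | bus: BusRd
[5] P3: load  L7 | P0:I, P1:I, P2:I, P3:E(30) | bus: BusRd
[6] P0: load  L3 | P0:S(7), P1:O(7), P2:I, P3:I | bus: BusRd
[7] P1: load  L3 | P0:S(7), P1:O(7), P2:I, P3:I | bus: none
[8] P2: store L3 := 39 | P0:I, P1:I, P2:M(39), P3:I | bus: BusRdX,Flush
[9] P3: load  L3 | P0:I, P1:I, P2:O(39), P3:S(39) | bus: BusRd
[10] P0: load  L0 | P0:S(80), P1:I, P2:I, P3:S(80) | bus: BusRd
[11] P1: store L3 := 97 | P0:I, P1:M(97), P2:I, P3:I | bus: BusRdX,Flush
[12] P0: store L3 := 24 | P0:M(24), P1:I, P2:I, P3:I | bus: BusRdX,Flush
[13] P0: load  L1 | P0:E(70), P1:I, P2:I, P3:I | bus: BusRd
[14] P2: load  L3 | P0:O(24), P1:I, P2:S(24), P3:I | bus: BusRd
[15] P2: store L3 := 90 | P0:I, P1:I, P2:M(90), P3:I | bus: BusUpgr,Flush
[16] P1: load  L1 | P0:S(70), P1:S(70), P2:I, P3:I | bus: BusRd
[17] P3: load  L3 | P0:I, P1:I, P2:O(90), P3:S(90) | bus: BusRd
[18] P2: store L3 := 92 | P0:I, P1:I, P2:M(92), P3:I | bus: BusUpgr
[19] P0: load  L7 | P0:S(30), P1:I, P2:I, P3:S(30) | bus: BusRd

memory[L2] = 70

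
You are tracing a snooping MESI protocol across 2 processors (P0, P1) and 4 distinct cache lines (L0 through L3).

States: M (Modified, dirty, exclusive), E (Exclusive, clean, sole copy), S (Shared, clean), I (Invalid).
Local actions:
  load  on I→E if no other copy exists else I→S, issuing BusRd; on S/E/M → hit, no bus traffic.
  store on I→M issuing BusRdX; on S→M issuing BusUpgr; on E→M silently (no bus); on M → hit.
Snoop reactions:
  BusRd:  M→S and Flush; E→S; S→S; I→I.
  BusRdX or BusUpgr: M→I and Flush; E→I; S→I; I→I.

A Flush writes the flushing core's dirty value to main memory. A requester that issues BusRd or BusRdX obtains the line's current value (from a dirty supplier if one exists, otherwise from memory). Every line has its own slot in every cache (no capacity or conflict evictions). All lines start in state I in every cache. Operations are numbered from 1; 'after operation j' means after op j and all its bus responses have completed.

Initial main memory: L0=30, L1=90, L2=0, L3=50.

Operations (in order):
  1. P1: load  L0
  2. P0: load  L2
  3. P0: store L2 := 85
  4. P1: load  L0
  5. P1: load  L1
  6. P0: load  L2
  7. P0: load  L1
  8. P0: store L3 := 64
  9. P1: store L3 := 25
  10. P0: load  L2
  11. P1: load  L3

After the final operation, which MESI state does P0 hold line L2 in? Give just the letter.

  op1 P1: load  L0 → I/E on L0; bus BusRd; mem=30
  op2 P0: load  L2 → E/I on L2; bus BusRd; mem=0
  op3 P0: store L2 := 85 → M/I on L2; bus (none); mem=0
  op4 P1: load  L0 → I/E on L0; bus (none); mem=30
  op5 P1: load  L1 → I/E on L1; bus BusRd; mem=90
  op6 P0: load  L2 → M/I on L2; bus (none); mem=0
  op7 P0: load  L1 → S/S on L1; bus BusRd; mem=90
  op8 P0: store L3 := 64 → M/I on L3; bus BusRdX; mem=50
  op9 P1: store L3 := 25 → I/M on L3; bus BusRdX Flush; mem=64
  op10 P0: load  L2 → M/I on L2; bus (none); mem=0
  op11 P1: load  L3 → I/M on L3; bus (none); mem=64

state = M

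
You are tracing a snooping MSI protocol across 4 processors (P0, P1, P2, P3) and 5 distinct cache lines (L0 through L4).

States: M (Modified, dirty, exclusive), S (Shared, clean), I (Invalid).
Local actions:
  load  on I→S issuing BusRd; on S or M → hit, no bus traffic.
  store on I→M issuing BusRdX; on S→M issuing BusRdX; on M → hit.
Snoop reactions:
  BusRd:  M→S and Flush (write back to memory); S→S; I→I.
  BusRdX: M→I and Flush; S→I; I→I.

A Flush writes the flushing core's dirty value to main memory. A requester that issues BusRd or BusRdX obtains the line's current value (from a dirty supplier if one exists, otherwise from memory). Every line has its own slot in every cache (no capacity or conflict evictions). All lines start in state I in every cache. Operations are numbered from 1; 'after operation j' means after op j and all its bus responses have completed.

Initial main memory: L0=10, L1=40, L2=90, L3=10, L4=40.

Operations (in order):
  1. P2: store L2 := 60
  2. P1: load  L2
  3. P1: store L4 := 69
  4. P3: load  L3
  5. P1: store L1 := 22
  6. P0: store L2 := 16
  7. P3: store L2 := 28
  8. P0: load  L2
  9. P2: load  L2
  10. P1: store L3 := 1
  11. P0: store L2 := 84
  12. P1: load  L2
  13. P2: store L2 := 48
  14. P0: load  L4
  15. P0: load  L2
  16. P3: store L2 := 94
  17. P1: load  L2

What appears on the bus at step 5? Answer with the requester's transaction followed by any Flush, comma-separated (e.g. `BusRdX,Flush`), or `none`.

bus = BusRdX

1. P2: store L2 := 60  bus=[BusRdX]  L2: P0=I P1=I P2=M P3=I  mem[L2]=90
2. P1: load  L2  bus=[BusRd,Flush]  L2: P0=I P1=S P2=S P3=I  mem[L2]=60
3. P1: store L4 := 69  bus=[BusRdX]  L4: P0=I P1=M P2=I P3=I  mem[L4]=40
4. P3: load  L3  bus=[BusRd]  L3: P0=I P1=I P2=I P3=S  mem[L3]=10
5. P1: store L1 := 22  bus=[BusRdX]  L1: P0=I P1=M P2=I P3=I  mem[L1]=40
6. P0: store L2 := 16  bus=[BusRdX]  L2: P0=M P1=I P2=I P3=I  mem[L2]=60
7. P3: store L2 := 28  bus=[BusRdX,Flush]  L2: P0=I P1=I P2=I P3=M  mem[L2]=16
8. P0: load  L2  bus=[BusRd,Flush]  L2: P0=S P1=I P2=I P3=S  mem[L2]=28
9. P2: load  L2  bus=[BusRd]  L2: P0=S P1=I P2=S P3=S  mem[L2]=28
10. P1: store L3 := 1  bus=[BusRdX]  L3: P0=I P1=M P2=I P3=I  mem[L3]=10
11. P0: store L2 := 84  bus=[BusRdX]  L2: P0=M P1=I P2=I P3=I  mem[L2]=28
12. P1: load  L2  bus=[BusRd,Flush]  L2: P0=S P1=S P2=I P3=I  mem[L2]=84
13. P2: store L2 := 48  bus=[BusRdX]  L2: P0=I P1=I P2=M P3=I  mem[L2]=84
14. P0: load  L4  bus=[BusRd,Flush]  L4: P0=S P1=S P2=I P3=I  mem[L4]=69
15. P0: load  L2  bus=[BusRd,Flush]  L2: P0=S P1=I P2=S P3=I  mem[L2]=48
16. P3: store L2 := 94  bus=[BusRdX]  L2: P0=I P1=I P2=I P3=M  mem[L2]=48
17. P1: load  L2  bus=[BusRd,Flush]  L2: P0=I P1=S P2=I P3=S  mem[L2]=94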